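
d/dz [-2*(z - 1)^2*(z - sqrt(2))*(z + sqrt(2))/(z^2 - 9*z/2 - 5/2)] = 4*(-4*z^5 + 31*z^4 - 16*z^3 - 31*z^2 - 18*z + 38)/(4*z^4 - 36*z^3 + 61*z^2 + 90*z + 25)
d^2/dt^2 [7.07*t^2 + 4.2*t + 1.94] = 14.1400000000000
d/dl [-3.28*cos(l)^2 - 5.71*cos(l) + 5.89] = (6.56*cos(l) + 5.71)*sin(l)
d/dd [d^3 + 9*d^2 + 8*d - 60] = 3*d^2 + 18*d + 8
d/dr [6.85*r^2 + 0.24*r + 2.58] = 13.7*r + 0.24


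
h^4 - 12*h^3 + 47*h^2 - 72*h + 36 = (h - 6)*(h - 3)*(h - 2)*(h - 1)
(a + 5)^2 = a^2 + 10*a + 25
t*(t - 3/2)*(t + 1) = t^3 - t^2/2 - 3*t/2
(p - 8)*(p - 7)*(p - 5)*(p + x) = p^4 + p^3*x - 20*p^3 - 20*p^2*x + 131*p^2 + 131*p*x - 280*p - 280*x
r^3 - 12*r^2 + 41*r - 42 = (r - 7)*(r - 3)*(r - 2)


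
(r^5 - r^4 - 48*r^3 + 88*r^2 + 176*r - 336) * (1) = r^5 - r^4 - 48*r^3 + 88*r^2 + 176*r - 336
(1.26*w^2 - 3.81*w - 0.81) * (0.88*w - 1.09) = 1.1088*w^3 - 4.7262*w^2 + 3.4401*w + 0.8829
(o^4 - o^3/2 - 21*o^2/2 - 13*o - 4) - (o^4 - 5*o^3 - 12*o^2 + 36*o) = 9*o^3/2 + 3*o^2/2 - 49*o - 4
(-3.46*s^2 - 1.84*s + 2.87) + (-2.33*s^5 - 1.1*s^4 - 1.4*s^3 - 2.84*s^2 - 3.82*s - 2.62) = -2.33*s^5 - 1.1*s^4 - 1.4*s^3 - 6.3*s^2 - 5.66*s + 0.25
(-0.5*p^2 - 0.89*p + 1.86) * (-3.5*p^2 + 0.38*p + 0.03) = 1.75*p^4 + 2.925*p^3 - 6.8632*p^2 + 0.6801*p + 0.0558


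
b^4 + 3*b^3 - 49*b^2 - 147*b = b*(b - 7)*(b + 3)*(b + 7)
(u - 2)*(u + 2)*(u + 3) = u^3 + 3*u^2 - 4*u - 12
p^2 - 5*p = p*(p - 5)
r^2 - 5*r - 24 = (r - 8)*(r + 3)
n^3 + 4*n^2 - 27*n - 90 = (n - 5)*(n + 3)*(n + 6)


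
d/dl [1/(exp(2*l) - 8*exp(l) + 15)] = 2*(4 - exp(l))*exp(l)/(exp(2*l) - 8*exp(l) + 15)^2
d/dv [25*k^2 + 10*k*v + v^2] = 10*k + 2*v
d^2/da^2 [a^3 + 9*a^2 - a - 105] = 6*a + 18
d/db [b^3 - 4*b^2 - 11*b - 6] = 3*b^2 - 8*b - 11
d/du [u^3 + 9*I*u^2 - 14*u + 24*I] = 3*u^2 + 18*I*u - 14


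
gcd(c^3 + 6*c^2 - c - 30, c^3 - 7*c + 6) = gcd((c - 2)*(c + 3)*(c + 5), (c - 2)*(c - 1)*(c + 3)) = c^2 + c - 6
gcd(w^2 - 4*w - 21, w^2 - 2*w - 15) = w + 3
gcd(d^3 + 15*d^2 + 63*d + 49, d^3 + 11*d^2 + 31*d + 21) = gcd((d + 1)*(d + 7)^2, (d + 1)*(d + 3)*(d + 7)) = d^2 + 8*d + 7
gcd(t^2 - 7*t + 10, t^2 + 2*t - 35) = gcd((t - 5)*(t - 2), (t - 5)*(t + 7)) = t - 5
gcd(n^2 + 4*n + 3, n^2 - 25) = 1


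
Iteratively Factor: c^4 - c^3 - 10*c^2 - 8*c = (c + 2)*(c^3 - 3*c^2 - 4*c) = c*(c + 2)*(c^2 - 3*c - 4) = c*(c + 1)*(c + 2)*(c - 4)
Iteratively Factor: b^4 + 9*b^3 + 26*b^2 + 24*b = (b)*(b^3 + 9*b^2 + 26*b + 24) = b*(b + 4)*(b^2 + 5*b + 6) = b*(b + 3)*(b + 4)*(b + 2)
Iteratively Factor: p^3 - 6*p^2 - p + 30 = (p - 5)*(p^2 - p - 6) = (p - 5)*(p + 2)*(p - 3)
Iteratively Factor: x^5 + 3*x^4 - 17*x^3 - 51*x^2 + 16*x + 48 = (x + 4)*(x^4 - x^3 - 13*x^2 + x + 12) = (x + 1)*(x + 4)*(x^3 - 2*x^2 - 11*x + 12) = (x + 1)*(x + 3)*(x + 4)*(x^2 - 5*x + 4) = (x - 4)*(x + 1)*(x + 3)*(x + 4)*(x - 1)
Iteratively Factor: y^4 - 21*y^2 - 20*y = (y)*(y^3 - 21*y - 20) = y*(y - 5)*(y^2 + 5*y + 4) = y*(y - 5)*(y + 1)*(y + 4)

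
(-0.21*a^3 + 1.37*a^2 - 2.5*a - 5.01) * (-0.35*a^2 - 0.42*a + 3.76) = 0.0735*a^5 - 0.3913*a^4 - 0.49*a^3 + 7.9547*a^2 - 7.2958*a - 18.8376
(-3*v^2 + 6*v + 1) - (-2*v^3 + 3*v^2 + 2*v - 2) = 2*v^3 - 6*v^2 + 4*v + 3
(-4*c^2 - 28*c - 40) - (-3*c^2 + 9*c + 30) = -c^2 - 37*c - 70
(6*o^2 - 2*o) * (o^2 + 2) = 6*o^4 - 2*o^3 + 12*o^2 - 4*o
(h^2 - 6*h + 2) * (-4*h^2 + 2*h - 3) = -4*h^4 + 26*h^3 - 23*h^2 + 22*h - 6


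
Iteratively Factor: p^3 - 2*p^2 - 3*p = (p + 1)*(p^2 - 3*p) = (p - 3)*(p + 1)*(p)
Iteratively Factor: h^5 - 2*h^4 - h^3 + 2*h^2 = (h)*(h^4 - 2*h^3 - h^2 + 2*h) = h*(h - 2)*(h^3 - h) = h^2*(h - 2)*(h^2 - 1) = h^2*(h - 2)*(h + 1)*(h - 1)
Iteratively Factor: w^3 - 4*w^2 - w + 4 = (w - 4)*(w^2 - 1) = (w - 4)*(w + 1)*(w - 1)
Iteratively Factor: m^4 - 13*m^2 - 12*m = (m - 4)*(m^3 + 4*m^2 + 3*m) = m*(m - 4)*(m^2 + 4*m + 3) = m*(m - 4)*(m + 1)*(m + 3)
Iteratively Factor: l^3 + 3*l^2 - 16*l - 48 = (l + 3)*(l^2 - 16) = (l + 3)*(l + 4)*(l - 4)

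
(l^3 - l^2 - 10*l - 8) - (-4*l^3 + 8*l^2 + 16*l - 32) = 5*l^3 - 9*l^2 - 26*l + 24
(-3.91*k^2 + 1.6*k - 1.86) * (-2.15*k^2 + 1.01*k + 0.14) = 8.4065*k^4 - 7.3891*k^3 + 5.0676*k^2 - 1.6546*k - 0.2604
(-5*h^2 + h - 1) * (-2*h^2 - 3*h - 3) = 10*h^4 + 13*h^3 + 14*h^2 + 3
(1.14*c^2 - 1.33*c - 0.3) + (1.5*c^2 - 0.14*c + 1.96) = 2.64*c^2 - 1.47*c + 1.66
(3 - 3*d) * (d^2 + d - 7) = -3*d^3 + 24*d - 21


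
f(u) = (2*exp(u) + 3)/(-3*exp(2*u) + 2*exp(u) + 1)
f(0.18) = -5.96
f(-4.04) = 2.93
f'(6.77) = 0.00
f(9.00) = 0.00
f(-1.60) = 2.66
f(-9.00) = 3.00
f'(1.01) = 0.96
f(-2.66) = 2.79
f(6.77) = -0.00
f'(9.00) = 0.00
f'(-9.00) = 0.00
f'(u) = (2*exp(u) + 3)*(6*exp(2*u) - 2*exp(u))/(-3*exp(2*u) + 2*exp(u) + 1)^2 + 2*exp(u)/(-3*exp(2*u) + 2*exp(u) + 1)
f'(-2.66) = -0.15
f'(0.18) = 38.18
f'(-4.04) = -0.06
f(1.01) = -0.53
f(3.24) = -0.03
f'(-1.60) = -0.01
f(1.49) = -0.24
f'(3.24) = 0.03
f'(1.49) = 0.36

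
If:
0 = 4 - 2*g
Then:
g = 2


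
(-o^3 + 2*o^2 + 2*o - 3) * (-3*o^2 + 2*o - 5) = 3*o^5 - 8*o^4 + 3*o^3 + 3*o^2 - 16*o + 15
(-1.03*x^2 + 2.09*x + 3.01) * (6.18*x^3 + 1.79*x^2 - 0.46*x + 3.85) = -6.3654*x^5 + 11.0725*x^4 + 22.8167*x^3 + 0.461*x^2 + 6.6619*x + 11.5885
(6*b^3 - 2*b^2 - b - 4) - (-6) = 6*b^3 - 2*b^2 - b + 2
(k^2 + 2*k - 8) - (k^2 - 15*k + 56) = 17*k - 64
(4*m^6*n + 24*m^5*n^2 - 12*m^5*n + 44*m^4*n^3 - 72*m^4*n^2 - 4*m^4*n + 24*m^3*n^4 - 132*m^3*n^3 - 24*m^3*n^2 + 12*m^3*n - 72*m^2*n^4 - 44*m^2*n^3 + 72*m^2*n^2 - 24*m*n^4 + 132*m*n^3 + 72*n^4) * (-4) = -16*m^6*n - 96*m^5*n^2 + 48*m^5*n - 176*m^4*n^3 + 288*m^4*n^2 + 16*m^4*n - 96*m^3*n^4 + 528*m^3*n^3 + 96*m^3*n^2 - 48*m^3*n + 288*m^2*n^4 + 176*m^2*n^3 - 288*m^2*n^2 + 96*m*n^4 - 528*m*n^3 - 288*n^4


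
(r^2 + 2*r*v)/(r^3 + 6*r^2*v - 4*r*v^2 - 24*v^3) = r/(r^2 + 4*r*v - 12*v^2)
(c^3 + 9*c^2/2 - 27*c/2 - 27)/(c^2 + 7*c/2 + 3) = (c^2 + 3*c - 18)/(c + 2)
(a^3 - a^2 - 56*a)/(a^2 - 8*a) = a + 7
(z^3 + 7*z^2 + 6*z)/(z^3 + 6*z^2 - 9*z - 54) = z*(z + 1)/(z^2 - 9)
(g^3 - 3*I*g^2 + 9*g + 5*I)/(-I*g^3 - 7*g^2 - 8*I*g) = (I*g^2 + 4*g + 5*I)/(g*(g - 8*I))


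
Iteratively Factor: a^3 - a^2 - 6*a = (a + 2)*(a^2 - 3*a) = a*(a + 2)*(a - 3)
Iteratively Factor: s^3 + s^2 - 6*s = (s)*(s^2 + s - 6) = s*(s - 2)*(s + 3)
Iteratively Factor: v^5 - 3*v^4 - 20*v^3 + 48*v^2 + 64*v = (v + 1)*(v^4 - 4*v^3 - 16*v^2 + 64*v) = v*(v + 1)*(v^3 - 4*v^2 - 16*v + 64) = v*(v + 1)*(v + 4)*(v^2 - 8*v + 16) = v*(v - 4)*(v + 1)*(v + 4)*(v - 4)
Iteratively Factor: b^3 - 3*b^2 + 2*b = (b - 1)*(b^2 - 2*b) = (b - 2)*(b - 1)*(b)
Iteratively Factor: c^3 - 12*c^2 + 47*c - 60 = (c - 3)*(c^2 - 9*c + 20) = (c - 5)*(c - 3)*(c - 4)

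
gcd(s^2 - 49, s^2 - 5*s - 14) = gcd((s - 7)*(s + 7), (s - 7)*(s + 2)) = s - 7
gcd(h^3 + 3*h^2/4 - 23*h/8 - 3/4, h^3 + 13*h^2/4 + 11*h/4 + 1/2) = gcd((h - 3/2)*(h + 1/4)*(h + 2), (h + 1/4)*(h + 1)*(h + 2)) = h^2 + 9*h/4 + 1/2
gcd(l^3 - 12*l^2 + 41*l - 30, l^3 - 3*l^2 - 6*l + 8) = l - 1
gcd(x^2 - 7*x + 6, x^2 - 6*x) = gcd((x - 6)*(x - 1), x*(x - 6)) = x - 6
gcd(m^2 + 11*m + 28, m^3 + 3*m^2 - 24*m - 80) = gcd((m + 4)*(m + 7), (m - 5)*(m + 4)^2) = m + 4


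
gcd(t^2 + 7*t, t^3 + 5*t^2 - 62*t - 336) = t + 7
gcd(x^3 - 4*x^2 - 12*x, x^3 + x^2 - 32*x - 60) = x^2 - 4*x - 12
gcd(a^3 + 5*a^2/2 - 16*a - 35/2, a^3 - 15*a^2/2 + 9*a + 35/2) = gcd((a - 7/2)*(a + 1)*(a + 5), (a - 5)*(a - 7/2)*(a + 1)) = a^2 - 5*a/2 - 7/2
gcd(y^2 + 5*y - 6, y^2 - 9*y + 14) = 1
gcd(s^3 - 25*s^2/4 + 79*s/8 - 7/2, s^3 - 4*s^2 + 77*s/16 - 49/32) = s^2 - 9*s/4 + 7/8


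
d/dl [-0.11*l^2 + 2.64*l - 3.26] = 2.64 - 0.22*l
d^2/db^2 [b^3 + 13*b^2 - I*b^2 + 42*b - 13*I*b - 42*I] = 6*b + 26 - 2*I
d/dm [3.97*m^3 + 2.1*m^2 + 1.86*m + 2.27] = 11.91*m^2 + 4.2*m + 1.86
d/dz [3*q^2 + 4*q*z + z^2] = 4*q + 2*z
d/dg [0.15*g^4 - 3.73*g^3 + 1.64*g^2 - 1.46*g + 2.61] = 0.6*g^3 - 11.19*g^2 + 3.28*g - 1.46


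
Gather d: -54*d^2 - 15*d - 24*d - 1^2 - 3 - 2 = -54*d^2 - 39*d - 6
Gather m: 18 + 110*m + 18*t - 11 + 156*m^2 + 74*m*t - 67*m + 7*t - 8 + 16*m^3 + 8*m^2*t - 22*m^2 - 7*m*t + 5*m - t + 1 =16*m^3 + m^2*(8*t + 134) + m*(67*t + 48) + 24*t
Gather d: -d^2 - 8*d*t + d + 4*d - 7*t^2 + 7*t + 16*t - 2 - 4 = -d^2 + d*(5 - 8*t) - 7*t^2 + 23*t - 6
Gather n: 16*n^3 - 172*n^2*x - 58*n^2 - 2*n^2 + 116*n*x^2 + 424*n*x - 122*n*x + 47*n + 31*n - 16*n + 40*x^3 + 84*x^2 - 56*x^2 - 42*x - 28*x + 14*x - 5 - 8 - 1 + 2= 16*n^3 + n^2*(-172*x - 60) + n*(116*x^2 + 302*x + 62) + 40*x^3 + 28*x^2 - 56*x - 12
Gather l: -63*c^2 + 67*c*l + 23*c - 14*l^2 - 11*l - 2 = -63*c^2 + 23*c - 14*l^2 + l*(67*c - 11) - 2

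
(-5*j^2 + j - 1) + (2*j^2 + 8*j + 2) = -3*j^2 + 9*j + 1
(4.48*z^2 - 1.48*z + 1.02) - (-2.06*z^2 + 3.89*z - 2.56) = 6.54*z^2 - 5.37*z + 3.58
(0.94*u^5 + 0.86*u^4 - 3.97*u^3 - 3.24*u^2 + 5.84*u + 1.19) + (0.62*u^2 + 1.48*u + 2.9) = 0.94*u^5 + 0.86*u^4 - 3.97*u^3 - 2.62*u^2 + 7.32*u + 4.09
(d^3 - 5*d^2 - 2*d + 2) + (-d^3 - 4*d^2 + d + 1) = -9*d^2 - d + 3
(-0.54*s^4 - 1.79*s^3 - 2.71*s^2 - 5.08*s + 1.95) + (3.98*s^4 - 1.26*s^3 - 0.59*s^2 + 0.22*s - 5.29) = 3.44*s^4 - 3.05*s^3 - 3.3*s^2 - 4.86*s - 3.34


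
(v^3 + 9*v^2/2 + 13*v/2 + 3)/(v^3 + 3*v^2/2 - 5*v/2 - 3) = (2*v + 3)/(2*v - 3)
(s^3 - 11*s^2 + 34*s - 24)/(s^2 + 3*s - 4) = (s^2 - 10*s + 24)/(s + 4)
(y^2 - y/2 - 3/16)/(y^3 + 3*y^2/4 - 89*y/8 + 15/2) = (4*y + 1)/(2*(2*y^2 + 3*y - 20))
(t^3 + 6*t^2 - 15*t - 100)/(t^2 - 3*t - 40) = (t^2 + t - 20)/(t - 8)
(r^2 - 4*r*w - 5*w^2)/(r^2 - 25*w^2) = (r + w)/(r + 5*w)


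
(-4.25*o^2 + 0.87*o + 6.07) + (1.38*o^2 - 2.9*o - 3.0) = -2.87*o^2 - 2.03*o + 3.07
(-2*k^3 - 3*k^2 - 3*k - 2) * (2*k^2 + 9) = -4*k^5 - 6*k^4 - 24*k^3 - 31*k^2 - 27*k - 18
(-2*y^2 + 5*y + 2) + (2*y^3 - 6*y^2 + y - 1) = 2*y^3 - 8*y^2 + 6*y + 1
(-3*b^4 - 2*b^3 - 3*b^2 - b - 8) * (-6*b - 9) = 18*b^5 + 39*b^4 + 36*b^3 + 33*b^2 + 57*b + 72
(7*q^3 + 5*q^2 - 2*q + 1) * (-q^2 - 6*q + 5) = -7*q^5 - 47*q^4 + 7*q^3 + 36*q^2 - 16*q + 5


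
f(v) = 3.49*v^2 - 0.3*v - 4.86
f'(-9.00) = -63.12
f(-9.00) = 280.53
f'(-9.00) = -63.12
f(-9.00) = 280.53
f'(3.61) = 24.90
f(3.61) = 39.54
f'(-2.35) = -16.70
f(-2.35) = 15.12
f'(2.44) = 16.73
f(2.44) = 15.19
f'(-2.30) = -16.35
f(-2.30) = 14.29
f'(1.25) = 8.42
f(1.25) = 0.22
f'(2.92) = 20.08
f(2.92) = 24.02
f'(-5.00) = -35.20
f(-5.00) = 83.89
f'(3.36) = 23.15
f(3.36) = 33.53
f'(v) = 6.98*v - 0.3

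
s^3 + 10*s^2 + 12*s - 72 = (s - 2)*(s + 6)^2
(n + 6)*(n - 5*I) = n^2 + 6*n - 5*I*n - 30*I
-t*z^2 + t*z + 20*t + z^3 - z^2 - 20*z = (-t + z)*(z - 5)*(z + 4)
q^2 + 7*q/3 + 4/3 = (q + 1)*(q + 4/3)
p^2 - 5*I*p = p*(p - 5*I)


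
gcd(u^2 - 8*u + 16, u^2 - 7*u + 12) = u - 4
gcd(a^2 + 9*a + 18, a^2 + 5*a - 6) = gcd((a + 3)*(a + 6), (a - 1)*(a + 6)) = a + 6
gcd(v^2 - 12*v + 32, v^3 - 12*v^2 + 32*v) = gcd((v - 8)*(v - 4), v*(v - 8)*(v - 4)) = v^2 - 12*v + 32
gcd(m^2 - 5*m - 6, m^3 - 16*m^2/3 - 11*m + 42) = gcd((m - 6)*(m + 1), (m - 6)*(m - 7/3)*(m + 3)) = m - 6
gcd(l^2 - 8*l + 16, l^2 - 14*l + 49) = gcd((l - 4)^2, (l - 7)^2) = 1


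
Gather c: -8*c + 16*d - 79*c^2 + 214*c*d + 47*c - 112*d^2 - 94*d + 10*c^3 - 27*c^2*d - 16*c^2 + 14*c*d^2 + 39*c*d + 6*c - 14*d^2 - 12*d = 10*c^3 + c^2*(-27*d - 95) + c*(14*d^2 + 253*d + 45) - 126*d^2 - 90*d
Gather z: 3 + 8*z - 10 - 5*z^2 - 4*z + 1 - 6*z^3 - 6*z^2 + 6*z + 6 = -6*z^3 - 11*z^2 + 10*z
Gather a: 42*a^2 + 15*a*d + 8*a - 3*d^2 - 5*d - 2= 42*a^2 + a*(15*d + 8) - 3*d^2 - 5*d - 2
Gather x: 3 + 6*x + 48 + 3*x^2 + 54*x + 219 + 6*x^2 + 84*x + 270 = 9*x^2 + 144*x + 540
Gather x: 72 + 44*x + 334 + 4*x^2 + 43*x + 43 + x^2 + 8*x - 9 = 5*x^2 + 95*x + 440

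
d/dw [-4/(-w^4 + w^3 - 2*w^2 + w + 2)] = 4*(-4*w^3 + 3*w^2 - 4*w + 1)/(-w^4 + w^3 - 2*w^2 + w + 2)^2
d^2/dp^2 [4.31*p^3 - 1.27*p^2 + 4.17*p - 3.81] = 25.86*p - 2.54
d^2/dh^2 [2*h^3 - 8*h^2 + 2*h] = 12*h - 16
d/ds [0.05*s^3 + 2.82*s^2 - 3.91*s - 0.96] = 0.15*s^2 + 5.64*s - 3.91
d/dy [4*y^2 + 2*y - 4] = 8*y + 2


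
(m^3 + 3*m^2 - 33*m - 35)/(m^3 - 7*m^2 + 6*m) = (m^3 + 3*m^2 - 33*m - 35)/(m*(m^2 - 7*m + 6))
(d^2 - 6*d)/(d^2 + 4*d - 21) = d*(d - 6)/(d^2 + 4*d - 21)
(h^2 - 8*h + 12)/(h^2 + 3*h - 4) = (h^2 - 8*h + 12)/(h^2 + 3*h - 4)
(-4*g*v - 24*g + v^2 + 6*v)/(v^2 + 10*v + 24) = (-4*g + v)/(v + 4)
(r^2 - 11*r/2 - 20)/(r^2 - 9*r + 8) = (r + 5/2)/(r - 1)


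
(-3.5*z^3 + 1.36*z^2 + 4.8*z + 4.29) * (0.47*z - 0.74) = -1.645*z^4 + 3.2292*z^3 + 1.2496*z^2 - 1.5357*z - 3.1746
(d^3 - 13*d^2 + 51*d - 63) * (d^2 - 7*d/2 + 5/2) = d^5 - 33*d^4/2 + 99*d^3 - 274*d^2 + 348*d - 315/2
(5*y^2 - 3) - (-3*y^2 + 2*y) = 8*y^2 - 2*y - 3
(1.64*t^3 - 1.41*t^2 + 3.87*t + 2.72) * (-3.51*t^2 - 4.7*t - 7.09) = -5.7564*t^5 - 2.7589*t^4 - 18.5843*t^3 - 17.7393*t^2 - 40.2223*t - 19.2848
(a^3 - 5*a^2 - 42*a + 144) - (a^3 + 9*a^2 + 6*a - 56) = -14*a^2 - 48*a + 200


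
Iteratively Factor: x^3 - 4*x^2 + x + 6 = (x + 1)*(x^2 - 5*x + 6) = (x - 3)*(x + 1)*(x - 2)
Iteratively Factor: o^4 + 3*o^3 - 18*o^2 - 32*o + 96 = (o + 4)*(o^3 - o^2 - 14*o + 24) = (o + 4)^2*(o^2 - 5*o + 6) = (o - 3)*(o + 4)^2*(o - 2)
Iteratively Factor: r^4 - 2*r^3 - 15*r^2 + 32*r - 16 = (r - 1)*(r^3 - r^2 - 16*r + 16) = (r - 1)^2*(r^2 - 16) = (r - 4)*(r - 1)^2*(r + 4)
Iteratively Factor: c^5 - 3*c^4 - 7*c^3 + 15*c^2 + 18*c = (c - 3)*(c^4 - 7*c^2 - 6*c) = (c - 3)*(c + 1)*(c^3 - c^2 - 6*c) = (c - 3)*(c + 1)*(c + 2)*(c^2 - 3*c) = c*(c - 3)*(c + 1)*(c + 2)*(c - 3)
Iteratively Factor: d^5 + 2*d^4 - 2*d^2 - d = (d + 1)*(d^4 + d^3 - d^2 - d) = (d + 1)^2*(d^3 - d) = (d + 1)^3*(d^2 - d) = (d - 1)*(d + 1)^3*(d)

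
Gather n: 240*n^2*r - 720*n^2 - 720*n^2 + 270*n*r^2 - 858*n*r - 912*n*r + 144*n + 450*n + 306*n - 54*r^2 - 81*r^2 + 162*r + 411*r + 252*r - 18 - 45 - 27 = n^2*(240*r - 1440) + n*(270*r^2 - 1770*r + 900) - 135*r^2 + 825*r - 90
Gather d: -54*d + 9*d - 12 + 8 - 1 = -45*d - 5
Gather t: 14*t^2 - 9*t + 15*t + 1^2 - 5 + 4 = 14*t^2 + 6*t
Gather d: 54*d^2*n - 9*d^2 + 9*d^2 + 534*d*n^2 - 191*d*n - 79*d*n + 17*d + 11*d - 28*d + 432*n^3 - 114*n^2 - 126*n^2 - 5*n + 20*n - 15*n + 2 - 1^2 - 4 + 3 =54*d^2*n + d*(534*n^2 - 270*n) + 432*n^3 - 240*n^2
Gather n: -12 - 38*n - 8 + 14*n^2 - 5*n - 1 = 14*n^2 - 43*n - 21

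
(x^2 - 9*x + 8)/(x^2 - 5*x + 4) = (x - 8)/(x - 4)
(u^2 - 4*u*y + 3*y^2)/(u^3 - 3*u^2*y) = (u - y)/u^2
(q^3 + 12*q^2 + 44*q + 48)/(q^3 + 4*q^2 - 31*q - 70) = (q^2 + 10*q + 24)/(q^2 + 2*q - 35)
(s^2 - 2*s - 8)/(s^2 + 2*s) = (s - 4)/s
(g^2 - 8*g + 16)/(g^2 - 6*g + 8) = (g - 4)/(g - 2)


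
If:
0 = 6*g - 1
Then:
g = 1/6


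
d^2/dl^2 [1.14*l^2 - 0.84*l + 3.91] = 2.28000000000000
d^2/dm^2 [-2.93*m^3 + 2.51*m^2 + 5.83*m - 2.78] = 5.02 - 17.58*m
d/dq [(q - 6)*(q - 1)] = 2*q - 7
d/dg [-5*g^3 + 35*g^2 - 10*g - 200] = -15*g^2 + 70*g - 10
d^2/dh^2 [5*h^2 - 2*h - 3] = 10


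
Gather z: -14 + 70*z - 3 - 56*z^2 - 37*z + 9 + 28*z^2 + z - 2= -28*z^2 + 34*z - 10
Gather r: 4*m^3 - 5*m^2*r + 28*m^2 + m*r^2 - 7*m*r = 4*m^3 + 28*m^2 + m*r^2 + r*(-5*m^2 - 7*m)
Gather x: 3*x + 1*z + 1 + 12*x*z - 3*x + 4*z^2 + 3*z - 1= 12*x*z + 4*z^2 + 4*z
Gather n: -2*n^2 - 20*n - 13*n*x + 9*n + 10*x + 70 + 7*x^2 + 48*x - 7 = -2*n^2 + n*(-13*x - 11) + 7*x^2 + 58*x + 63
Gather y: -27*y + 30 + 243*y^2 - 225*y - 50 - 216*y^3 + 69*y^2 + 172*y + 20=-216*y^3 + 312*y^2 - 80*y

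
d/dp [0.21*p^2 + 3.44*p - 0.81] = 0.42*p + 3.44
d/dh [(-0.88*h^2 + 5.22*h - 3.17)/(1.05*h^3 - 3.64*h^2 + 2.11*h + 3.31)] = (0.924*h^4 - 10.962*h^3 + 27.1295*h^2 - 28.9032*h + 23.9669)/(1.1025*h^6 - 7.644*h^5 + 17.6806*h^4 - 8.4098*h^3 - 19.6447*h^2 + 13.9682*h + 10.9561)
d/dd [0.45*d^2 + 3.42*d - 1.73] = 0.9*d + 3.42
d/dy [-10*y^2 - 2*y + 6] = -20*y - 2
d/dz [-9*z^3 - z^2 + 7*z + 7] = -27*z^2 - 2*z + 7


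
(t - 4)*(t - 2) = t^2 - 6*t + 8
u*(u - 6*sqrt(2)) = u^2 - 6*sqrt(2)*u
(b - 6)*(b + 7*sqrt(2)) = b^2 - 6*b + 7*sqrt(2)*b - 42*sqrt(2)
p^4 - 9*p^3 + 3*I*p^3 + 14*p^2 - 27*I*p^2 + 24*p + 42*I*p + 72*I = (p - 6)*(p - 4)*(p + 1)*(p + 3*I)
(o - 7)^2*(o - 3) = o^3 - 17*o^2 + 91*o - 147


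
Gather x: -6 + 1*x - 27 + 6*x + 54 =7*x + 21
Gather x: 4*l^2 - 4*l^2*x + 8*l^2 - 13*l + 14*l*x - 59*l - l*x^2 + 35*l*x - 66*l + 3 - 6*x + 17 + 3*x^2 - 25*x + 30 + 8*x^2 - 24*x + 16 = 12*l^2 - 138*l + x^2*(11 - l) + x*(-4*l^2 + 49*l - 55) + 66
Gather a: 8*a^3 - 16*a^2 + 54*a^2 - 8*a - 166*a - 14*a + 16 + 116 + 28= 8*a^3 + 38*a^2 - 188*a + 160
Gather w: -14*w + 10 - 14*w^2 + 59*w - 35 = -14*w^2 + 45*w - 25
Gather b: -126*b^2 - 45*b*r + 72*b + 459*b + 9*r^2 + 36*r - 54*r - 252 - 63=-126*b^2 + b*(531 - 45*r) + 9*r^2 - 18*r - 315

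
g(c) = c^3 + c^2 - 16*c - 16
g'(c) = 3*c^2 + 2*c - 16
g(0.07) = -17.11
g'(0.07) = -15.85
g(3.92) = -3.12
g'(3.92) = 37.94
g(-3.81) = 4.17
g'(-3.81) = 19.93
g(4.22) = 9.44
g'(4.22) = 45.87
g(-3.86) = 3.15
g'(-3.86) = 20.98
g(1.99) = -36.00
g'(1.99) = -0.14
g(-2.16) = 13.15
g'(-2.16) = -6.32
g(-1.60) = 8.06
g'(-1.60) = -11.52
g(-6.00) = -100.00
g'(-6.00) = 80.00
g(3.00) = -28.00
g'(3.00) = 17.00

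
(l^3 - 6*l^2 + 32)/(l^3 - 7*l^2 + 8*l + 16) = (l + 2)/(l + 1)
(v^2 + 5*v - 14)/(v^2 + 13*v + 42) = (v - 2)/(v + 6)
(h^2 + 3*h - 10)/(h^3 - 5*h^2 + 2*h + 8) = (h + 5)/(h^2 - 3*h - 4)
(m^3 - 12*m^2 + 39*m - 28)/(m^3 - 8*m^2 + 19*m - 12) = (m - 7)/(m - 3)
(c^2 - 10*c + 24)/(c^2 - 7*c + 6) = (c - 4)/(c - 1)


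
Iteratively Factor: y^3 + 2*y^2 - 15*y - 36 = (y + 3)*(y^2 - y - 12) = (y - 4)*(y + 3)*(y + 3)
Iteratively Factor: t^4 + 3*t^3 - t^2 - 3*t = (t - 1)*(t^3 + 4*t^2 + 3*t) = t*(t - 1)*(t^2 + 4*t + 3) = t*(t - 1)*(t + 1)*(t + 3)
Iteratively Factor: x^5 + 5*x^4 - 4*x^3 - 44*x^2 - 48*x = (x + 2)*(x^4 + 3*x^3 - 10*x^2 - 24*x) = (x + 2)*(x + 4)*(x^3 - x^2 - 6*x) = x*(x + 2)*(x + 4)*(x^2 - x - 6) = x*(x - 3)*(x + 2)*(x + 4)*(x + 2)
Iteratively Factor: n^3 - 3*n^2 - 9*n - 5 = (n + 1)*(n^2 - 4*n - 5) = (n + 1)^2*(n - 5)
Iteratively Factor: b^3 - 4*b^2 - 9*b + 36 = (b - 4)*(b^2 - 9) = (b - 4)*(b + 3)*(b - 3)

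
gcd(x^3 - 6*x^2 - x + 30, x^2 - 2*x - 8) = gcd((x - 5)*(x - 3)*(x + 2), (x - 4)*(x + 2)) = x + 2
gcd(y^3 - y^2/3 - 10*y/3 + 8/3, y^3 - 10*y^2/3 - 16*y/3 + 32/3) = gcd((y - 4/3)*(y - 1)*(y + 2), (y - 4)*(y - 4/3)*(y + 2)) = y^2 + 2*y/3 - 8/3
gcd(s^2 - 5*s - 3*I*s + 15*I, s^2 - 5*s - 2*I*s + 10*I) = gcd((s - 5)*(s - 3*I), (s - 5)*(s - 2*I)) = s - 5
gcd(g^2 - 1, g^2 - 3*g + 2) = g - 1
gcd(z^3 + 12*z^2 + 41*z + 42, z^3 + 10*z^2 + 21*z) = z^2 + 10*z + 21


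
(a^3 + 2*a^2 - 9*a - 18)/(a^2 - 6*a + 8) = (a^3 + 2*a^2 - 9*a - 18)/(a^2 - 6*a + 8)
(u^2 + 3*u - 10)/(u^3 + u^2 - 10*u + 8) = (u + 5)/(u^2 + 3*u - 4)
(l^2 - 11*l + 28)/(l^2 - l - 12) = (l - 7)/(l + 3)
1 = 1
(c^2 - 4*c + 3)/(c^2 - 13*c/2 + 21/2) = 2*(c - 1)/(2*c - 7)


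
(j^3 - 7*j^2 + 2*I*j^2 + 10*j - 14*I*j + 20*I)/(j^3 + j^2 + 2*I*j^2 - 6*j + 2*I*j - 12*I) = (j - 5)/(j + 3)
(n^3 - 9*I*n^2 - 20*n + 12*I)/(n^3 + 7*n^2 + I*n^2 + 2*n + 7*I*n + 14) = (n^2 - 8*I*n - 12)/(n^2 + n*(7 + 2*I) + 14*I)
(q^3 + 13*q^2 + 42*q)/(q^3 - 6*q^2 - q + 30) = q*(q^2 + 13*q + 42)/(q^3 - 6*q^2 - q + 30)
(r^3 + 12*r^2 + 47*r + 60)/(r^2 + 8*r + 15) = r + 4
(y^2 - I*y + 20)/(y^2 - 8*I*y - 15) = (y + 4*I)/(y - 3*I)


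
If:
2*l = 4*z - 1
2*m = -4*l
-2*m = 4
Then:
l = 1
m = -2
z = 3/4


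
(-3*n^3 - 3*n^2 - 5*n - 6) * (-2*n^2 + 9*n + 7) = 6*n^5 - 21*n^4 - 38*n^3 - 54*n^2 - 89*n - 42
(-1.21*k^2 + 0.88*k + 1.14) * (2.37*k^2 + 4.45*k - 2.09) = -2.8677*k^4 - 3.2989*k^3 + 9.1467*k^2 + 3.2338*k - 2.3826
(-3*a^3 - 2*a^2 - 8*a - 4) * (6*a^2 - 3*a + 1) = -18*a^5 - 3*a^4 - 45*a^3 - 2*a^2 + 4*a - 4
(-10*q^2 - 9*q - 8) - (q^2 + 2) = -11*q^2 - 9*q - 10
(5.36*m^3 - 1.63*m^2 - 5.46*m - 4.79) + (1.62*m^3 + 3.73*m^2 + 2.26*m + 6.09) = 6.98*m^3 + 2.1*m^2 - 3.2*m + 1.3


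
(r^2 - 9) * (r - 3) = r^3 - 3*r^2 - 9*r + 27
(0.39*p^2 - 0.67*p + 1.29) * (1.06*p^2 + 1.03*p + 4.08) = 0.4134*p^4 - 0.3085*p^3 + 2.2685*p^2 - 1.4049*p + 5.2632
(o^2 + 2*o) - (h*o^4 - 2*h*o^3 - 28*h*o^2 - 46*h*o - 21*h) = -h*o^4 + 2*h*o^3 + 28*h*o^2 + 46*h*o + 21*h + o^2 + 2*o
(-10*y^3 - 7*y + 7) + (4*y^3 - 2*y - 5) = -6*y^3 - 9*y + 2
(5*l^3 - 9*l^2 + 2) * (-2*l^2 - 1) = -10*l^5 + 18*l^4 - 5*l^3 + 5*l^2 - 2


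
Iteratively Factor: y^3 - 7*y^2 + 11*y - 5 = (y - 1)*(y^2 - 6*y + 5) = (y - 1)^2*(y - 5)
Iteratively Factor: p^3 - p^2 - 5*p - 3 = (p + 1)*(p^2 - 2*p - 3) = (p + 1)^2*(p - 3)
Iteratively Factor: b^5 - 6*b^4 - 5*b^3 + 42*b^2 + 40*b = (b - 5)*(b^4 - b^3 - 10*b^2 - 8*b) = b*(b - 5)*(b^3 - b^2 - 10*b - 8) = b*(b - 5)*(b + 2)*(b^2 - 3*b - 4) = b*(b - 5)*(b - 4)*(b + 2)*(b + 1)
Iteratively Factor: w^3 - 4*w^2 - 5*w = (w - 5)*(w^2 + w) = (w - 5)*(w + 1)*(w)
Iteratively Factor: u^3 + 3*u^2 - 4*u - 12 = (u - 2)*(u^2 + 5*u + 6) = (u - 2)*(u + 2)*(u + 3)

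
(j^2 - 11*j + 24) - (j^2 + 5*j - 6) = 30 - 16*j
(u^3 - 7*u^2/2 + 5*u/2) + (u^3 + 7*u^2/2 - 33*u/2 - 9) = 2*u^3 - 14*u - 9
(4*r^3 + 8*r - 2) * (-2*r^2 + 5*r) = -8*r^5 + 20*r^4 - 16*r^3 + 44*r^2 - 10*r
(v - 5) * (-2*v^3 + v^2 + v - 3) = -2*v^4 + 11*v^3 - 4*v^2 - 8*v + 15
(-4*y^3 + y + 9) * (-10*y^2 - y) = 40*y^5 + 4*y^4 - 10*y^3 - 91*y^2 - 9*y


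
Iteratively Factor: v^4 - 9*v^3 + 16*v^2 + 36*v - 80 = (v + 2)*(v^3 - 11*v^2 + 38*v - 40) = (v - 2)*(v + 2)*(v^2 - 9*v + 20) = (v - 5)*(v - 2)*(v + 2)*(v - 4)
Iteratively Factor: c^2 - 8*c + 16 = (c - 4)*(c - 4)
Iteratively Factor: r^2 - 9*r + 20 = (r - 5)*(r - 4)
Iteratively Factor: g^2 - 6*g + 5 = (g - 1)*(g - 5)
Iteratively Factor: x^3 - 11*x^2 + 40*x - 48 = (x - 3)*(x^2 - 8*x + 16) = (x - 4)*(x - 3)*(x - 4)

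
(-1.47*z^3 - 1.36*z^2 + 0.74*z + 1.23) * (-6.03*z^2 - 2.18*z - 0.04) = 8.8641*z^5 + 11.4054*z^4 - 1.4386*z^3 - 8.9757*z^2 - 2.711*z - 0.0492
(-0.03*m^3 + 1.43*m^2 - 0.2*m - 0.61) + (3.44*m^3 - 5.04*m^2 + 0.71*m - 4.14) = 3.41*m^3 - 3.61*m^2 + 0.51*m - 4.75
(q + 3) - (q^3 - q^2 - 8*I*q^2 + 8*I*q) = -q^3 + q^2 + 8*I*q^2 + q - 8*I*q + 3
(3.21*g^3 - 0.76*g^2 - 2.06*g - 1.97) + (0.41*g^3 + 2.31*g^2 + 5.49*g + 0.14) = 3.62*g^3 + 1.55*g^2 + 3.43*g - 1.83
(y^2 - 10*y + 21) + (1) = y^2 - 10*y + 22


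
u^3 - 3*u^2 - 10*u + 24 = (u - 4)*(u - 2)*(u + 3)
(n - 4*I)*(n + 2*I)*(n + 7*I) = n^3 + 5*I*n^2 + 22*n + 56*I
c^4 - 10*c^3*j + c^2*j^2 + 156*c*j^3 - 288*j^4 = (c - 8*j)*(c - 3*j)^2*(c + 4*j)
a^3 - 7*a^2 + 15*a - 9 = (a - 3)^2*(a - 1)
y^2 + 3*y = y*(y + 3)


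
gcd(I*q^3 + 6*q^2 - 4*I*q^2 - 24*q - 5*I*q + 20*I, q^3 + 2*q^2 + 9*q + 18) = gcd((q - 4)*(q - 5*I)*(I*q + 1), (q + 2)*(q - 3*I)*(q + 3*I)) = 1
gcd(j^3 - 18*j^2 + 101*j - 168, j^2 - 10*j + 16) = j - 8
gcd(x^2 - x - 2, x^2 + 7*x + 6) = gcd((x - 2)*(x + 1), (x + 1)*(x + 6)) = x + 1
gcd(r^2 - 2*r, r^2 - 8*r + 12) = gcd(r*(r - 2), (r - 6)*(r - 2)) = r - 2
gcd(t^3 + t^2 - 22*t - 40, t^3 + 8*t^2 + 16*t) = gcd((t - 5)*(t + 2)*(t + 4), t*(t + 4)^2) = t + 4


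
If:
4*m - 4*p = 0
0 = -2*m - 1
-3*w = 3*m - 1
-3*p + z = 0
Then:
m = -1/2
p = -1/2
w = 5/6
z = -3/2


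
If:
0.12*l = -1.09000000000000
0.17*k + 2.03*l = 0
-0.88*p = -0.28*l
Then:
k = 108.47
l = -9.08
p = -2.89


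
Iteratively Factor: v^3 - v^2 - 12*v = (v + 3)*(v^2 - 4*v) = v*(v + 3)*(v - 4)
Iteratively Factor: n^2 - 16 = (n - 4)*(n + 4)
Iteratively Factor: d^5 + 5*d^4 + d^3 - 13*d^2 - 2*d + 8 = (d - 1)*(d^4 + 6*d^3 + 7*d^2 - 6*d - 8) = (d - 1)*(d + 2)*(d^3 + 4*d^2 - d - 4) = (d - 1)*(d + 2)*(d + 4)*(d^2 - 1) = (d - 1)*(d + 1)*(d + 2)*(d + 4)*(d - 1)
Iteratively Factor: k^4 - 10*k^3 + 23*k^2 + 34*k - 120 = (k - 3)*(k^3 - 7*k^2 + 2*k + 40) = (k - 4)*(k - 3)*(k^2 - 3*k - 10) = (k - 4)*(k - 3)*(k + 2)*(k - 5)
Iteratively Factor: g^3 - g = (g - 1)*(g^2 + g) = g*(g - 1)*(g + 1)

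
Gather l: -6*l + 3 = 3 - 6*l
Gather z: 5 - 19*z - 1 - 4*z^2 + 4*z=-4*z^2 - 15*z + 4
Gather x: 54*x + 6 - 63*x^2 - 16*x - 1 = -63*x^2 + 38*x + 5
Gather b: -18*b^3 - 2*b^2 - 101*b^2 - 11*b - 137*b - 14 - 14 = -18*b^3 - 103*b^2 - 148*b - 28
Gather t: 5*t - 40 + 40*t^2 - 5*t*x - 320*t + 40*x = 40*t^2 + t*(-5*x - 315) + 40*x - 40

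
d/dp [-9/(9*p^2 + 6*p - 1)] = 54*(3*p + 1)/(9*p^2 + 6*p - 1)^2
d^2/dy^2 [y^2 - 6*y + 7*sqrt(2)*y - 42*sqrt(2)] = 2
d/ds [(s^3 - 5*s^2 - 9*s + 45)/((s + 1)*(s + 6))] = (s^4 + 14*s^3 - 8*s^2 - 150*s - 369)/(s^4 + 14*s^3 + 61*s^2 + 84*s + 36)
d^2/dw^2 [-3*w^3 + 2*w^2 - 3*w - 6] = 4 - 18*w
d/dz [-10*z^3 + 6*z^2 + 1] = 6*z*(2 - 5*z)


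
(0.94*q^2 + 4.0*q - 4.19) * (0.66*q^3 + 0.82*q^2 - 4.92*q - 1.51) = 0.6204*q^5 + 3.4108*q^4 - 4.1102*q^3 - 24.5352*q^2 + 14.5748*q + 6.3269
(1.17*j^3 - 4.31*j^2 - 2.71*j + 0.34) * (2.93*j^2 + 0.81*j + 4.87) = 3.4281*j^5 - 11.6806*j^4 - 5.7335*j^3 - 22.1886*j^2 - 12.9223*j + 1.6558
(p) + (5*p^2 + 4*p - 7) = 5*p^2 + 5*p - 7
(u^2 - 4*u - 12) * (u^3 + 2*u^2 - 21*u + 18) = u^5 - 2*u^4 - 41*u^3 + 78*u^2 + 180*u - 216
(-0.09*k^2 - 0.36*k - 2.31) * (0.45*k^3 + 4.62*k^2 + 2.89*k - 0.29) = -0.0405*k^5 - 0.5778*k^4 - 2.9628*k^3 - 11.6865*k^2 - 6.5715*k + 0.6699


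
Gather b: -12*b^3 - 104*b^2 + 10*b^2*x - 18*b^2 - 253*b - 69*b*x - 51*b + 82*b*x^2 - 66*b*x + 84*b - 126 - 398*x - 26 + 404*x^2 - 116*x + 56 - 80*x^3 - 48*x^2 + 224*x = -12*b^3 + b^2*(10*x - 122) + b*(82*x^2 - 135*x - 220) - 80*x^3 + 356*x^2 - 290*x - 96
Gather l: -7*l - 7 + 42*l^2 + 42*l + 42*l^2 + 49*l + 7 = 84*l^2 + 84*l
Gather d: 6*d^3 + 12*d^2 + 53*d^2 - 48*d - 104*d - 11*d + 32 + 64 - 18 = 6*d^3 + 65*d^2 - 163*d + 78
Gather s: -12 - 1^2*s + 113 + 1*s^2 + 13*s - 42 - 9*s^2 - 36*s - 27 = -8*s^2 - 24*s + 32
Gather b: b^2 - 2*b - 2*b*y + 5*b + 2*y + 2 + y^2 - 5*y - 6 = b^2 + b*(3 - 2*y) + y^2 - 3*y - 4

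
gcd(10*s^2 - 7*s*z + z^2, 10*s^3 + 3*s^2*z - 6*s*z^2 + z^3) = 10*s^2 - 7*s*z + z^2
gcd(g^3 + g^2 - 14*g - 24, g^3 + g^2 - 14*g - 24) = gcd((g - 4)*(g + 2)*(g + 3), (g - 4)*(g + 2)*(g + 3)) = g^3 + g^2 - 14*g - 24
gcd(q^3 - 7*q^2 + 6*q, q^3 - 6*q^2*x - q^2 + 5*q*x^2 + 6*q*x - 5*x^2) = q - 1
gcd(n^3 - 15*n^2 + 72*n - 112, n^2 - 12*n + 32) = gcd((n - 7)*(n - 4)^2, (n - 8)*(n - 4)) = n - 4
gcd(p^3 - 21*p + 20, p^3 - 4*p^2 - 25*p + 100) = p^2 + p - 20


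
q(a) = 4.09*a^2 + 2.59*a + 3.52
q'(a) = 8.18*a + 2.59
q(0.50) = 5.84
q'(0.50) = 6.68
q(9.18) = 371.97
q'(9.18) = 77.68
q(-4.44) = 72.65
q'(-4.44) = -33.73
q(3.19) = 53.40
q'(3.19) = 28.68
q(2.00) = 25.06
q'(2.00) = 18.95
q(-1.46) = 8.46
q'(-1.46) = -9.35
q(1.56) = 17.51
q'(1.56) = 15.35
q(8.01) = 286.68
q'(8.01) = 68.11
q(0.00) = 3.52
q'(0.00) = 2.59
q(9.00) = 358.12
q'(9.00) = 76.21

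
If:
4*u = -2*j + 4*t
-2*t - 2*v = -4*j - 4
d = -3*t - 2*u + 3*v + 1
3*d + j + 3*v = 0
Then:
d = 9/26 - 35*v/26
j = 27*v/26 - 27/26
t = 14*v/13 - 1/13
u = 29*v/52 + 23/52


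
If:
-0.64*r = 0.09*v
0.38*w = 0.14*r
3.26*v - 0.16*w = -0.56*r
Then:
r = 0.00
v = 0.00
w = 0.00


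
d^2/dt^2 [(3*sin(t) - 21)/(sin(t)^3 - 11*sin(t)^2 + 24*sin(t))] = 6*(-2*sin(t)^4 + 48*sin(t)^3 - 433*sin(t)^2 + 1655*sin(t) - 2059 - 1029/sin(t) + 5544/sin(t)^2 - 4032/sin(t)^3)/((sin(t) - 8)^3*(sin(t) - 3)^3)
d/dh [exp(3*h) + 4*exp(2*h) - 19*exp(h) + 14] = (3*exp(2*h) + 8*exp(h) - 19)*exp(h)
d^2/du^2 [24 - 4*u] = 0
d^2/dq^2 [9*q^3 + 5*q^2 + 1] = 54*q + 10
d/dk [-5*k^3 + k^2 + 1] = k*(2 - 15*k)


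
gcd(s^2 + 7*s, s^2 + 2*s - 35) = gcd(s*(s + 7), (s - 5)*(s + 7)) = s + 7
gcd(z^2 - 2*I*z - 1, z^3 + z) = z - I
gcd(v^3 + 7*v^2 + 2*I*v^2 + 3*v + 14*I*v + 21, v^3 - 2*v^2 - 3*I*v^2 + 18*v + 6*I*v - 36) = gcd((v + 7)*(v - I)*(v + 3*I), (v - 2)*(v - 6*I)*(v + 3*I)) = v + 3*I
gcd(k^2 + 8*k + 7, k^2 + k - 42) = k + 7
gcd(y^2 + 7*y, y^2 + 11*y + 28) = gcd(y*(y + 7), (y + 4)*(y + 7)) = y + 7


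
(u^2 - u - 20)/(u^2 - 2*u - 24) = (u - 5)/(u - 6)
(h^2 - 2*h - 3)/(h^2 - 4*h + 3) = (h + 1)/(h - 1)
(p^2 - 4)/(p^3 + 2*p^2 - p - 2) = (p - 2)/(p^2 - 1)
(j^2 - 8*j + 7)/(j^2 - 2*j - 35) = (j - 1)/(j + 5)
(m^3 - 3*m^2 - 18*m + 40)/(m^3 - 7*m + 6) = (m^2 - m - 20)/(m^2 + 2*m - 3)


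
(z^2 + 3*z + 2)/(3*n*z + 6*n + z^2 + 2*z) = (z + 1)/(3*n + z)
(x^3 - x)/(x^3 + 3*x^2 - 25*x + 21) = x*(x + 1)/(x^2 + 4*x - 21)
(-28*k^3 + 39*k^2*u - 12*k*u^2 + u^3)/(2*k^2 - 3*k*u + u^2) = (28*k^2 - 11*k*u + u^2)/(-2*k + u)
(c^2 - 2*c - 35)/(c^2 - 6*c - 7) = (c + 5)/(c + 1)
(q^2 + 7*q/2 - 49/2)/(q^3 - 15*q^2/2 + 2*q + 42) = (q + 7)/(q^2 - 4*q - 12)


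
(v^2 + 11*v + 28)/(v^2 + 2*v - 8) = (v + 7)/(v - 2)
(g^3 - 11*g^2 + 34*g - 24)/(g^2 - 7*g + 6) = g - 4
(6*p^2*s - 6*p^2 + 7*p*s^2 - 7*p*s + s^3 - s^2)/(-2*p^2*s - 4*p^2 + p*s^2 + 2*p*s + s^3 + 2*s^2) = (6*p^2*s - 6*p^2 + 7*p*s^2 - 7*p*s + s^3 - s^2)/(-2*p^2*s - 4*p^2 + p*s^2 + 2*p*s + s^3 + 2*s^2)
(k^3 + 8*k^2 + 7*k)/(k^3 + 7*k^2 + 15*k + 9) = k*(k + 7)/(k^2 + 6*k + 9)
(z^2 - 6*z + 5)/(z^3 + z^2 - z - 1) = (z - 5)/(z^2 + 2*z + 1)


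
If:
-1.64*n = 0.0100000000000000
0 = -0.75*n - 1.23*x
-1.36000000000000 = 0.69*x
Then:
No Solution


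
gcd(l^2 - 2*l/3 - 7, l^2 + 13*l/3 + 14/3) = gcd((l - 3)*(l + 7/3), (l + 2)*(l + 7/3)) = l + 7/3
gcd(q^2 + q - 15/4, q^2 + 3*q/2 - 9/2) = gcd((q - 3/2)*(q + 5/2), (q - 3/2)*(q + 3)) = q - 3/2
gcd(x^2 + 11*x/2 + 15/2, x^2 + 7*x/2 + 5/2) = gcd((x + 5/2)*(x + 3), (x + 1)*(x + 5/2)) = x + 5/2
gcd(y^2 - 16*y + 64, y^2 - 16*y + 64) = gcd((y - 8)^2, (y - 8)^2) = y^2 - 16*y + 64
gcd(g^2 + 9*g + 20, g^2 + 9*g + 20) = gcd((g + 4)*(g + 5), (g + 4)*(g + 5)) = g^2 + 9*g + 20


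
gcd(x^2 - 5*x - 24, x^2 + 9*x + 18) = x + 3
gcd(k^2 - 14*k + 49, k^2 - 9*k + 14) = k - 7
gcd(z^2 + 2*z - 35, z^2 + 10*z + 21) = z + 7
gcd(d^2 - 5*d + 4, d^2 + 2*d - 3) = d - 1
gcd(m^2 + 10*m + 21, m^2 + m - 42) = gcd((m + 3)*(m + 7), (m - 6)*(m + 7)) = m + 7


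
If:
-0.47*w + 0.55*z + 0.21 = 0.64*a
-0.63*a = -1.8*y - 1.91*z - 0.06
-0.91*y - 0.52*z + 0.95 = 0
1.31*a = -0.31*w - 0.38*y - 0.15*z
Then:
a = 0.10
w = -2.18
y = 2.26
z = -2.13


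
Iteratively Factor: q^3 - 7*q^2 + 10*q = (q - 2)*(q^2 - 5*q) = (q - 5)*(q - 2)*(q)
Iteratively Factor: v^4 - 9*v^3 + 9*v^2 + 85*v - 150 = (v - 5)*(v^3 - 4*v^2 - 11*v + 30) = (v - 5)^2*(v^2 + v - 6) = (v - 5)^2*(v - 2)*(v + 3)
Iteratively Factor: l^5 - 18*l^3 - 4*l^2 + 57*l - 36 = (l - 1)*(l^4 + l^3 - 17*l^2 - 21*l + 36) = (l - 4)*(l - 1)*(l^3 + 5*l^2 + 3*l - 9) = (l - 4)*(l - 1)^2*(l^2 + 6*l + 9) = (l - 4)*(l - 1)^2*(l + 3)*(l + 3)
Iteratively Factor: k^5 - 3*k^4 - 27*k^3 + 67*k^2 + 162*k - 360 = (k - 5)*(k^4 + 2*k^3 - 17*k^2 - 18*k + 72) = (k - 5)*(k + 3)*(k^3 - k^2 - 14*k + 24) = (k - 5)*(k - 2)*(k + 3)*(k^2 + k - 12) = (k - 5)*(k - 2)*(k + 3)*(k + 4)*(k - 3)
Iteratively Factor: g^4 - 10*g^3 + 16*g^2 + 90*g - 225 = (g - 5)*(g^3 - 5*g^2 - 9*g + 45) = (g - 5)*(g - 3)*(g^2 - 2*g - 15) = (g - 5)^2*(g - 3)*(g + 3)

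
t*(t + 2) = t^2 + 2*t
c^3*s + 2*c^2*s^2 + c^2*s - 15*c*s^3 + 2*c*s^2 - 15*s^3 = (c - 3*s)*(c + 5*s)*(c*s + s)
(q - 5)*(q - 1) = q^2 - 6*q + 5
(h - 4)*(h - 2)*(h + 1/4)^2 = h^4 - 11*h^3/2 + 81*h^2/16 + 29*h/8 + 1/2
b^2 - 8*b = b*(b - 8)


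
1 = 1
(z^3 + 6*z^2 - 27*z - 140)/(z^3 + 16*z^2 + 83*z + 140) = (z - 5)/(z + 5)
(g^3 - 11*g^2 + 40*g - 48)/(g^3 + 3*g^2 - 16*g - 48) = (g^2 - 7*g + 12)/(g^2 + 7*g + 12)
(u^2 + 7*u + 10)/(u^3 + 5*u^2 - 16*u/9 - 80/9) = 9*(u + 2)/(9*u^2 - 16)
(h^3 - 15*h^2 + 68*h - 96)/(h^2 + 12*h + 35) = (h^3 - 15*h^2 + 68*h - 96)/(h^2 + 12*h + 35)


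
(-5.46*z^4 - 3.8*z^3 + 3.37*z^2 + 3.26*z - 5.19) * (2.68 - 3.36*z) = 18.3456*z^5 - 1.8648*z^4 - 21.5072*z^3 - 1.922*z^2 + 26.1752*z - 13.9092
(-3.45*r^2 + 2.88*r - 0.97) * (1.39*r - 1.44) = -4.7955*r^3 + 8.9712*r^2 - 5.4955*r + 1.3968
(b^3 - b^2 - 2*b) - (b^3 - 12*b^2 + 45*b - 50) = 11*b^2 - 47*b + 50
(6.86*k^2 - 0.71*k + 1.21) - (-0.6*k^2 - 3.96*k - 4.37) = 7.46*k^2 + 3.25*k + 5.58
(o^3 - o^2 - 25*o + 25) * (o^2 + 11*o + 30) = o^5 + 10*o^4 - 6*o^3 - 280*o^2 - 475*o + 750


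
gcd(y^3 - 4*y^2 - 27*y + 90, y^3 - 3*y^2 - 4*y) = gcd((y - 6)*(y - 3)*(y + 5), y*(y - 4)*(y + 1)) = 1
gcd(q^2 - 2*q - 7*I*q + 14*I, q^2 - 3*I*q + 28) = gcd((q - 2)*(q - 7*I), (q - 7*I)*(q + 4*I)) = q - 7*I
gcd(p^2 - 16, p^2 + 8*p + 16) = p + 4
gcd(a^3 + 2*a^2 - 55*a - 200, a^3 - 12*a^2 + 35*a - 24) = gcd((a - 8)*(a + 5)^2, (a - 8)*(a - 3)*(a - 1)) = a - 8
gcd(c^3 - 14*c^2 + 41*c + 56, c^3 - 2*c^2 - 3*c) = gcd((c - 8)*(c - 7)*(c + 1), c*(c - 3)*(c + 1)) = c + 1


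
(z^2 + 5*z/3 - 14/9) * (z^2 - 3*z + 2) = z^4 - 4*z^3/3 - 41*z^2/9 + 8*z - 28/9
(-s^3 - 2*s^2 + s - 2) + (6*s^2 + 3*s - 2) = -s^3 + 4*s^2 + 4*s - 4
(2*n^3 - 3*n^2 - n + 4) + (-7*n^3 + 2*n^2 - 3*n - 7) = -5*n^3 - n^2 - 4*n - 3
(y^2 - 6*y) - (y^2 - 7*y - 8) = y + 8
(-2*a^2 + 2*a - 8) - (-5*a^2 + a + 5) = 3*a^2 + a - 13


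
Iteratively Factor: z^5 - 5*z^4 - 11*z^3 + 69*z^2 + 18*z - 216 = (z - 3)*(z^4 - 2*z^3 - 17*z^2 + 18*z + 72) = (z - 3)*(z + 3)*(z^3 - 5*z^2 - 2*z + 24) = (z - 4)*(z - 3)*(z + 3)*(z^2 - z - 6) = (z - 4)*(z - 3)^2*(z + 3)*(z + 2)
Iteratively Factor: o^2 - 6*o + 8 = (o - 2)*(o - 4)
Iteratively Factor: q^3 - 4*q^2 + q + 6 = (q + 1)*(q^2 - 5*q + 6) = (q - 3)*(q + 1)*(q - 2)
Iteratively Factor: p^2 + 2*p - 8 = (p - 2)*(p + 4)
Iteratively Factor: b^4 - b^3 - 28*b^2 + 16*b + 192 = (b + 3)*(b^3 - 4*b^2 - 16*b + 64) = (b - 4)*(b + 3)*(b^2 - 16) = (b - 4)*(b + 3)*(b + 4)*(b - 4)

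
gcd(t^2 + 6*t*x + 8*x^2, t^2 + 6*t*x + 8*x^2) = t^2 + 6*t*x + 8*x^2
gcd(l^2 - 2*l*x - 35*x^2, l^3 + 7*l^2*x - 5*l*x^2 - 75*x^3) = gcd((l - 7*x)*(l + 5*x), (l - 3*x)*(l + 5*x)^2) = l + 5*x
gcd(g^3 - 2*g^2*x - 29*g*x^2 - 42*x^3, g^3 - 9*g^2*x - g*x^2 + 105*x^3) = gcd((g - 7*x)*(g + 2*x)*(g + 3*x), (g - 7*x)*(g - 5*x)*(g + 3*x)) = -g^2 + 4*g*x + 21*x^2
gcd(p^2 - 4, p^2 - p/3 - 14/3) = p + 2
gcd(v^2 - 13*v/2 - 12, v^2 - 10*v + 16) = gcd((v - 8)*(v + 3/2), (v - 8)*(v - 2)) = v - 8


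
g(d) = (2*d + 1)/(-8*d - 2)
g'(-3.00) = 0.01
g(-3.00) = -0.23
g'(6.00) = 0.00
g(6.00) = -0.26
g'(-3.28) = 0.01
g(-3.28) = -0.23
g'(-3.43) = 0.01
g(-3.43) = -0.23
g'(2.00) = 0.01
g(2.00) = -0.28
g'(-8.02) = 0.00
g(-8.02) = -0.24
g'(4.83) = 0.00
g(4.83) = -0.26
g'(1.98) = 0.01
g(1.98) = -0.28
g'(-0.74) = 0.26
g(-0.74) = -0.12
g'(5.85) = 0.00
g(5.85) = -0.26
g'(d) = 2/(-8*d - 2) + 8*(2*d + 1)/(-8*d - 2)^2 = (4*d + 1)^(-2)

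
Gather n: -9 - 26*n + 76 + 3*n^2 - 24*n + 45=3*n^2 - 50*n + 112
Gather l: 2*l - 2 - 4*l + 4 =2 - 2*l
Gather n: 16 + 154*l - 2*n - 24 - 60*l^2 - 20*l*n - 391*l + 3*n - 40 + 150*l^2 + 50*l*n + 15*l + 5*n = 90*l^2 - 222*l + n*(30*l + 6) - 48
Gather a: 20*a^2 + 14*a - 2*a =20*a^2 + 12*a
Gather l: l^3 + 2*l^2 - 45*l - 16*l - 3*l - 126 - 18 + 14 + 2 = l^3 + 2*l^2 - 64*l - 128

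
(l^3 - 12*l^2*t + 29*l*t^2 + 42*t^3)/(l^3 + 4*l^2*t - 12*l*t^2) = (l^3 - 12*l^2*t + 29*l*t^2 + 42*t^3)/(l*(l^2 + 4*l*t - 12*t^2))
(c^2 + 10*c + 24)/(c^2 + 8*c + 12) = (c + 4)/(c + 2)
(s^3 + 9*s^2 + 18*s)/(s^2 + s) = (s^2 + 9*s + 18)/(s + 1)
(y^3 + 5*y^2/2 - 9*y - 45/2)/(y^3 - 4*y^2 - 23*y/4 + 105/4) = 2*(y + 3)/(2*y - 7)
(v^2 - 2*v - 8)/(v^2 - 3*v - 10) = (v - 4)/(v - 5)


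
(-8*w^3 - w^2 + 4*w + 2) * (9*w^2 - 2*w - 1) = -72*w^5 + 7*w^4 + 46*w^3 + 11*w^2 - 8*w - 2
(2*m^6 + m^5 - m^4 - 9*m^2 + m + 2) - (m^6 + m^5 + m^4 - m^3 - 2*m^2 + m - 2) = m^6 - 2*m^4 + m^3 - 7*m^2 + 4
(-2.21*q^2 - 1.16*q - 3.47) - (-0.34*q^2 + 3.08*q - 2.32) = -1.87*q^2 - 4.24*q - 1.15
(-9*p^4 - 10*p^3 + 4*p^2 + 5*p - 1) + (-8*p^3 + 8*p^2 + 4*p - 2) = -9*p^4 - 18*p^3 + 12*p^2 + 9*p - 3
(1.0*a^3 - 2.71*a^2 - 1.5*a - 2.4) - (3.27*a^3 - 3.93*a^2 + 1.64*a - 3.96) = -2.27*a^3 + 1.22*a^2 - 3.14*a + 1.56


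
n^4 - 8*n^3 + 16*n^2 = n^2*(n - 4)^2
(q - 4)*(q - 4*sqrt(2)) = q^2 - 4*sqrt(2)*q - 4*q + 16*sqrt(2)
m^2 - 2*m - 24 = (m - 6)*(m + 4)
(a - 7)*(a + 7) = a^2 - 49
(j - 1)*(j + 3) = j^2 + 2*j - 3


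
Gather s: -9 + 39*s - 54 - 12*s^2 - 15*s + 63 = -12*s^2 + 24*s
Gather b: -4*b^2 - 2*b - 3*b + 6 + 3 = -4*b^2 - 5*b + 9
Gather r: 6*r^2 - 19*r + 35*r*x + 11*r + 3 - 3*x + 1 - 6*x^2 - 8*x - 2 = 6*r^2 + r*(35*x - 8) - 6*x^2 - 11*x + 2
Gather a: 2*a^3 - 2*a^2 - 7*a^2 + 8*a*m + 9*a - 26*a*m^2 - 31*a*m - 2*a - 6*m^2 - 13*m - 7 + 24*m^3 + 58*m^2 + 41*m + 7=2*a^3 - 9*a^2 + a*(-26*m^2 - 23*m + 7) + 24*m^3 + 52*m^2 + 28*m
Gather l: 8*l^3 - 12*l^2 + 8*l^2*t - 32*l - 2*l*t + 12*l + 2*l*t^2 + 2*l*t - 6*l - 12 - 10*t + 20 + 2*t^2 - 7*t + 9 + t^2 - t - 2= 8*l^3 + l^2*(8*t - 12) + l*(2*t^2 - 26) + 3*t^2 - 18*t + 15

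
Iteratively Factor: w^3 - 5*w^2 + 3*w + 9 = (w - 3)*(w^2 - 2*w - 3) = (w - 3)^2*(w + 1)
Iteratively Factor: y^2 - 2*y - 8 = (y - 4)*(y + 2)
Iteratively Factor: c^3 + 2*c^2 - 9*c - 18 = (c + 3)*(c^2 - c - 6) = (c - 3)*(c + 3)*(c + 2)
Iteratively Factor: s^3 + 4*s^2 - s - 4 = (s - 1)*(s^2 + 5*s + 4) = (s - 1)*(s + 1)*(s + 4)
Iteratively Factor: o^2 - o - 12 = (o - 4)*(o + 3)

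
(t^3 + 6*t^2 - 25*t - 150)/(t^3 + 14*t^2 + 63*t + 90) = (t - 5)/(t + 3)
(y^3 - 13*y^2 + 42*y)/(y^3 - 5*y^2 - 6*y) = (y - 7)/(y + 1)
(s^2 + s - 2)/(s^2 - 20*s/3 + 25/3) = 3*(s^2 + s - 2)/(3*s^2 - 20*s + 25)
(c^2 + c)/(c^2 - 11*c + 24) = c*(c + 1)/(c^2 - 11*c + 24)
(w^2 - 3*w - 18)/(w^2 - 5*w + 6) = (w^2 - 3*w - 18)/(w^2 - 5*w + 6)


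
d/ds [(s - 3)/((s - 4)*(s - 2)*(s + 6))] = (-2*s^3 + 9*s^2 - 36)/(s^6 - 56*s^4 + 96*s^3 + 784*s^2 - 2688*s + 2304)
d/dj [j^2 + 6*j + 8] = 2*j + 6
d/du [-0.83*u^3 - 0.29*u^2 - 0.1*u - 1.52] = -2.49*u^2 - 0.58*u - 0.1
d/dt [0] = 0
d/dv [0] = 0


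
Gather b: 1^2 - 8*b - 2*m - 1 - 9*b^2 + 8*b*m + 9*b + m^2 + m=-9*b^2 + b*(8*m + 1) + m^2 - m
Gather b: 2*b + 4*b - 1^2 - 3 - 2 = 6*b - 6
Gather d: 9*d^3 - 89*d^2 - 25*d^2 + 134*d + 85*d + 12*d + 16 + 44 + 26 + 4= 9*d^3 - 114*d^2 + 231*d + 90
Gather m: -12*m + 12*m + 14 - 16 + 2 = 0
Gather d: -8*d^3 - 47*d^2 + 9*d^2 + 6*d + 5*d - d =-8*d^3 - 38*d^2 + 10*d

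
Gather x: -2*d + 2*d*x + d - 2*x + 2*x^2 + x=-d + 2*x^2 + x*(2*d - 1)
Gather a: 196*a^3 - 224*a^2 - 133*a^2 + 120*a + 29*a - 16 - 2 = 196*a^3 - 357*a^2 + 149*a - 18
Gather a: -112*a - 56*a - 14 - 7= -168*a - 21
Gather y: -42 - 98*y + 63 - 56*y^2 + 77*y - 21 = -56*y^2 - 21*y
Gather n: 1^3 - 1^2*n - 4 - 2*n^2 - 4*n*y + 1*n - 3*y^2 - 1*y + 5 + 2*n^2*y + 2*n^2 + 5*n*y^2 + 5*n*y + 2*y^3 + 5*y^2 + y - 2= 2*n^2*y + n*(5*y^2 + y) + 2*y^3 + 2*y^2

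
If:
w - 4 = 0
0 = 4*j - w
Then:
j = 1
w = 4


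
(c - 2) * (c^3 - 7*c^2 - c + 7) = c^4 - 9*c^3 + 13*c^2 + 9*c - 14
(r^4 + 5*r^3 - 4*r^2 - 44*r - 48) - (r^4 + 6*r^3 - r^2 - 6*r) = -r^3 - 3*r^2 - 38*r - 48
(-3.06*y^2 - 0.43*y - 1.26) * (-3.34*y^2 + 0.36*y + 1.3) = 10.2204*y^4 + 0.3346*y^3 + 0.0755999999999997*y^2 - 1.0126*y - 1.638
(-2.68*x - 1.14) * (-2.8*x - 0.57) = 7.504*x^2 + 4.7196*x + 0.6498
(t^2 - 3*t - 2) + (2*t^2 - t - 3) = 3*t^2 - 4*t - 5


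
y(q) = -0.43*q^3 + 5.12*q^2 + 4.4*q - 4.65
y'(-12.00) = -304.24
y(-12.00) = 1422.87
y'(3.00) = 23.51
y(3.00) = 43.02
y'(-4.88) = -76.29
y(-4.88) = 145.78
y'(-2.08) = -22.48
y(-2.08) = 12.22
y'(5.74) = 20.68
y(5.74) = 107.98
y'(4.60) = 24.21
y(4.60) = 82.07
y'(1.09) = 14.03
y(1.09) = 5.67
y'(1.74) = 18.31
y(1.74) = 16.24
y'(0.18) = 6.20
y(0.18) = -3.69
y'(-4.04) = -58.02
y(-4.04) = 89.49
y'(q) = -1.29*q^2 + 10.24*q + 4.4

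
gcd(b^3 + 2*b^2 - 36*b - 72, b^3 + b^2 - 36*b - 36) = b^2 - 36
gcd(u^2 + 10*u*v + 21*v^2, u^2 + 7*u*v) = u + 7*v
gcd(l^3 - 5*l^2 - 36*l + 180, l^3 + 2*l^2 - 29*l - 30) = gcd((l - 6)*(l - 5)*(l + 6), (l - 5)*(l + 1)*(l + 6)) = l^2 + l - 30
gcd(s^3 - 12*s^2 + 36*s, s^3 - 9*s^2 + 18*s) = s^2 - 6*s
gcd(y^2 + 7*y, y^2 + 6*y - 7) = y + 7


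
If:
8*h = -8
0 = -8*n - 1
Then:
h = -1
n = -1/8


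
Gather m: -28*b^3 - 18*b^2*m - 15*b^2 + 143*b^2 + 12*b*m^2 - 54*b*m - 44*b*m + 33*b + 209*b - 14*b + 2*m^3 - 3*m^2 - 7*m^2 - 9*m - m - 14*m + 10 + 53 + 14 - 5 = -28*b^3 + 128*b^2 + 228*b + 2*m^3 + m^2*(12*b - 10) + m*(-18*b^2 - 98*b - 24) + 72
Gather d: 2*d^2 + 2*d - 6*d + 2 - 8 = 2*d^2 - 4*d - 6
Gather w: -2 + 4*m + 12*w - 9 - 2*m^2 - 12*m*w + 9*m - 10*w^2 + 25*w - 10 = -2*m^2 + 13*m - 10*w^2 + w*(37 - 12*m) - 21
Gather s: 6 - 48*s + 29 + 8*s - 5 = 30 - 40*s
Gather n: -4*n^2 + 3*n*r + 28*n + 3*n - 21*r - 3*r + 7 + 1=-4*n^2 + n*(3*r + 31) - 24*r + 8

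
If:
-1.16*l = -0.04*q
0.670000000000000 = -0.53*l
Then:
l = -1.26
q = -36.66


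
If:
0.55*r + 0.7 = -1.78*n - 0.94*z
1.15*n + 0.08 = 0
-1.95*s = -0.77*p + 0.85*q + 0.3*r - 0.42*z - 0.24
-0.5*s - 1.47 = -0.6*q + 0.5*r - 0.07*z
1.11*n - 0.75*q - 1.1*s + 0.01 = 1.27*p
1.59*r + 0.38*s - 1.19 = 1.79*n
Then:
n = -0.07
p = -0.22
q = 2.28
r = 1.00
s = -1.37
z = -1.20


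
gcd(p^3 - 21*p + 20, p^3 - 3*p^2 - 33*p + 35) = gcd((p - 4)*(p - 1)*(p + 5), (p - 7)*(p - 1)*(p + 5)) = p^2 + 4*p - 5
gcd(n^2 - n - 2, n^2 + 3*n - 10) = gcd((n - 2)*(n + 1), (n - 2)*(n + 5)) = n - 2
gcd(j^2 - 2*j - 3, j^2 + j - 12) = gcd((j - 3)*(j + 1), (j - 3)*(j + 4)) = j - 3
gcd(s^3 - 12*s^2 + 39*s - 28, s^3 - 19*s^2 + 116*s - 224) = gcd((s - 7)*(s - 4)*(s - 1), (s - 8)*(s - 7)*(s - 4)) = s^2 - 11*s + 28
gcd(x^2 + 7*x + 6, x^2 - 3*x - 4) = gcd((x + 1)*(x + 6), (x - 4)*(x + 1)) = x + 1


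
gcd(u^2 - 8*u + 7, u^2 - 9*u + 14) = u - 7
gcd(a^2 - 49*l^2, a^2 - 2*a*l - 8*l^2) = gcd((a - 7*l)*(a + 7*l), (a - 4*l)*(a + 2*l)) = 1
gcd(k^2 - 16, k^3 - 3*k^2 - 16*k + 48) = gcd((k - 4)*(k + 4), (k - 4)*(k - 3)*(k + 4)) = k^2 - 16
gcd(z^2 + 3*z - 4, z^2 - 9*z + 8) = z - 1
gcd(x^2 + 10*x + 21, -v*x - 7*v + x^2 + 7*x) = x + 7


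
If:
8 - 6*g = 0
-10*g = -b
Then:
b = 40/3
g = 4/3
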